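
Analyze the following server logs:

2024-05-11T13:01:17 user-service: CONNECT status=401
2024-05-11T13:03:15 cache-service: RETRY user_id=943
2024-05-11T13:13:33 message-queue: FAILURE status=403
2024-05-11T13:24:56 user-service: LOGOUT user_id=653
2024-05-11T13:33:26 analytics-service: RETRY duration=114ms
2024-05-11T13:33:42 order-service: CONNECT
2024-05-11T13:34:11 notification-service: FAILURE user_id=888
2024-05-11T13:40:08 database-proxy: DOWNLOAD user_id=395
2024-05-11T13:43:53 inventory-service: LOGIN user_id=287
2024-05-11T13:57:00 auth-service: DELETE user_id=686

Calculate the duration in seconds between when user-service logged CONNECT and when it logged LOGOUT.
1419

To find the time between events:

1. Locate the first CONNECT event for user-service: 2024-05-11T13:01:17
2. Locate the first LOGOUT event for user-service: 2024-05-11T13:24:56
3. Calculate the difference: 2024-05-11T13:24:56 - 2024-05-11T13:01:17 = 1419 seconds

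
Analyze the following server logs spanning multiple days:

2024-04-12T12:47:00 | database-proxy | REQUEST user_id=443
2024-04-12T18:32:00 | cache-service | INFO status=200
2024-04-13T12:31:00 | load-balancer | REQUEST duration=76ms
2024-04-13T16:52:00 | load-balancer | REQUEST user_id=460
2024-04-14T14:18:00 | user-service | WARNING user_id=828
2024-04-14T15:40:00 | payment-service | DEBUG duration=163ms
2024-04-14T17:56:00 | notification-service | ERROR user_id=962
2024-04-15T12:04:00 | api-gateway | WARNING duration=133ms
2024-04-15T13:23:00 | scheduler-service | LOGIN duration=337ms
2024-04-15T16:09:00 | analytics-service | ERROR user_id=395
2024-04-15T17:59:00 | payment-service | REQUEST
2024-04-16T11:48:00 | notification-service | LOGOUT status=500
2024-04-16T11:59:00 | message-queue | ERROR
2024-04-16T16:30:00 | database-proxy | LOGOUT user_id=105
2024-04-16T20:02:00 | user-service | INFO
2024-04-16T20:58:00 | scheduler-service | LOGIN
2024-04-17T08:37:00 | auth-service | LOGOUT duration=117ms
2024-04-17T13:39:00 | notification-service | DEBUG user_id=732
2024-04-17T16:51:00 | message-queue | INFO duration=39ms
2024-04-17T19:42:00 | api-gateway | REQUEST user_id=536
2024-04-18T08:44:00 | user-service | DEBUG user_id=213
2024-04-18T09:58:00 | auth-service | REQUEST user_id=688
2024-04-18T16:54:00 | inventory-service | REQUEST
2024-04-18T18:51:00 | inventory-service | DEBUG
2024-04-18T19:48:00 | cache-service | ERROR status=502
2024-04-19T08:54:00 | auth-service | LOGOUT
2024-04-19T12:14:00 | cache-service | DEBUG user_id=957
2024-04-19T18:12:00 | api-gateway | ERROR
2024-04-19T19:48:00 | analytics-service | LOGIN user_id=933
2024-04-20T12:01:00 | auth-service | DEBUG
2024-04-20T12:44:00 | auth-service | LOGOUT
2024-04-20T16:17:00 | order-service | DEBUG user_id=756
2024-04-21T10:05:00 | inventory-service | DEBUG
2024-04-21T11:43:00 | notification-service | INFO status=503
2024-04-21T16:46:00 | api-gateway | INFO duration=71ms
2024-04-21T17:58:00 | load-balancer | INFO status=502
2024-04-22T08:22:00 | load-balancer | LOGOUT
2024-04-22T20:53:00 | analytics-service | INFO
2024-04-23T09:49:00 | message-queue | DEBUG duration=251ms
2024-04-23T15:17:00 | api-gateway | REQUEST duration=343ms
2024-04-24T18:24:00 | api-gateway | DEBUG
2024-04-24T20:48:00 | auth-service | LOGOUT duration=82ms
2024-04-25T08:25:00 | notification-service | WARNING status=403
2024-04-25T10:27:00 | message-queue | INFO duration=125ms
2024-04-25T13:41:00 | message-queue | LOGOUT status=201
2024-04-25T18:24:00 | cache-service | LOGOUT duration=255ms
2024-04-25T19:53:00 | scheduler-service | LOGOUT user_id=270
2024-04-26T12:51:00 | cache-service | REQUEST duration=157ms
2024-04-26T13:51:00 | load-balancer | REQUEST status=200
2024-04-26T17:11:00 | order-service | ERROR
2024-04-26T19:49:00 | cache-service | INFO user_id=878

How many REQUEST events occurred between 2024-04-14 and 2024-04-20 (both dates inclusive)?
4

To filter by date range:

1. Date range: 2024-04-14 through 2024-04-20, both dates inclusive
2. Filter for REQUEST events whose date falls in this range
3. Count matching events: 4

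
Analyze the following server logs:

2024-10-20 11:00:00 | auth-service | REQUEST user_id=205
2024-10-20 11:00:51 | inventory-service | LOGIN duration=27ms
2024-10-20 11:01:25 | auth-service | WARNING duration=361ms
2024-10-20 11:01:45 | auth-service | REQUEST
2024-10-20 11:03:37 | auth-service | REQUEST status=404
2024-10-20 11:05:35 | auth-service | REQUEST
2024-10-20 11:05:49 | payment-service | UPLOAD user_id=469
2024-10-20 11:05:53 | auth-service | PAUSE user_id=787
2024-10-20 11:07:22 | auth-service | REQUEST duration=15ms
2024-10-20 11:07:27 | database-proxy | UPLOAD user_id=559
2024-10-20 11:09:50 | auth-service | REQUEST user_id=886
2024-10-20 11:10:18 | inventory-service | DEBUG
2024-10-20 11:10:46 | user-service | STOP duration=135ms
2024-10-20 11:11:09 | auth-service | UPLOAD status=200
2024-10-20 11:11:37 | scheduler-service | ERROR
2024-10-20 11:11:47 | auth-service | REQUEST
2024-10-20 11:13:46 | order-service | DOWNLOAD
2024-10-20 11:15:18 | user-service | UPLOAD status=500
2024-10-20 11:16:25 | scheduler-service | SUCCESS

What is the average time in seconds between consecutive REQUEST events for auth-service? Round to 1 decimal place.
117.8

To calculate average interval:

1. Find all REQUEST events for auth-service in order
2. Calculate time gaps between consecutive events
3. Compute mean of gaps: 707 / 6 = 117.8 seconds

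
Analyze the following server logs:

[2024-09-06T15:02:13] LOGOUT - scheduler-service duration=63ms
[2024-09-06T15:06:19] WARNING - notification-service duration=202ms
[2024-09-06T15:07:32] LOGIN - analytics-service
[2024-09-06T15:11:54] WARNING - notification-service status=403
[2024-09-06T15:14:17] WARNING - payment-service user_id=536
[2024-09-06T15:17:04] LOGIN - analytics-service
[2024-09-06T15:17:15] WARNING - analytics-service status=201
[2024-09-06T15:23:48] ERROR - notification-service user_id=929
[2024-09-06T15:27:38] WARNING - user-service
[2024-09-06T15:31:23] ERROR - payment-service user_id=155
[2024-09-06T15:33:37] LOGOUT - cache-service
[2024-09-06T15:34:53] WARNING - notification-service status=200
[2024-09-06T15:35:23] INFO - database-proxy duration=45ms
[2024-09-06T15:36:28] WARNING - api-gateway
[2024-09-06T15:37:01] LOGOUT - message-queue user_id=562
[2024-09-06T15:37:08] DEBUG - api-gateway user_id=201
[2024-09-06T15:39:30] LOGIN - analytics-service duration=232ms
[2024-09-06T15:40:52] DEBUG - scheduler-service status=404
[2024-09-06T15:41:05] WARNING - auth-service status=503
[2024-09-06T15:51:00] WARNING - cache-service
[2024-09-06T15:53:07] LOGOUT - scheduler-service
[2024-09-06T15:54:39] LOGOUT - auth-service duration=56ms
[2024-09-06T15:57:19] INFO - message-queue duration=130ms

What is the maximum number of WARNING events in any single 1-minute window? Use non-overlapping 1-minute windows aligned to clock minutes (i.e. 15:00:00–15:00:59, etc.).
1

To find the burst window:

1. Divide the log period into non-overlapping 1-minute windows starting at 15:00
2. Count WARNING events in each window
3. Find the window with maximum count
4. Maximum events in a window: 1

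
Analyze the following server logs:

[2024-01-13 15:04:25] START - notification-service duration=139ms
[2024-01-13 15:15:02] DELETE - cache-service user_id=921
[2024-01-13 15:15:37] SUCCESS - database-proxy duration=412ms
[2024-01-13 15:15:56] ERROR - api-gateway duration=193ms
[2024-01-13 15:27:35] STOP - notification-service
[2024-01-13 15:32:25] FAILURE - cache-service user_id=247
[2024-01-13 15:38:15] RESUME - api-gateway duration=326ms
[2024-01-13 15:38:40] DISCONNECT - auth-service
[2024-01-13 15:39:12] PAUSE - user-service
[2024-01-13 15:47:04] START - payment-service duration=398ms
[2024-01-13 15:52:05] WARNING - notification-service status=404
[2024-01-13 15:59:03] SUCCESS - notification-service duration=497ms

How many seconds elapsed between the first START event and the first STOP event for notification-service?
1390

To find the time between events:

1. Locate the first START event for notification-service: 2024-01-13 15:04:25
2. Locate the first STOP event for notification-service: 2024-01-13 15:27:35
3. Calculate the difference: 2024-01-13 15:27:35 - 2024-01-13 15:04:25 = 1390 seconds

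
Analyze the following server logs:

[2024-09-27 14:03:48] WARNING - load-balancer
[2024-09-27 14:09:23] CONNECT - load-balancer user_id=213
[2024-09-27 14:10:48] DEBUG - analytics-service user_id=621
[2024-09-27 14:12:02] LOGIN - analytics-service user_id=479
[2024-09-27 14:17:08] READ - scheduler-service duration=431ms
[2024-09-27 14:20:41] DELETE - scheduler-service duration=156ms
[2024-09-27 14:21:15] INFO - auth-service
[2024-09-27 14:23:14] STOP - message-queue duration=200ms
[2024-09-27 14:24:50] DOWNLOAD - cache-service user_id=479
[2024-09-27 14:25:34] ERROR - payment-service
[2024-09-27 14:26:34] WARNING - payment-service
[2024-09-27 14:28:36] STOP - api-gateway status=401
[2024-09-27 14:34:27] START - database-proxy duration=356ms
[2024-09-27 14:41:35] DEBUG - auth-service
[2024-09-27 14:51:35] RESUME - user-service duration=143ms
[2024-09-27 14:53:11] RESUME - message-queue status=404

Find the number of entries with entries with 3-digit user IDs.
4

To find matching entries:

1. Pattern to match: entries with 3-digit user IDs
2. Scan each log entry for the pattern
3. Count matches: 4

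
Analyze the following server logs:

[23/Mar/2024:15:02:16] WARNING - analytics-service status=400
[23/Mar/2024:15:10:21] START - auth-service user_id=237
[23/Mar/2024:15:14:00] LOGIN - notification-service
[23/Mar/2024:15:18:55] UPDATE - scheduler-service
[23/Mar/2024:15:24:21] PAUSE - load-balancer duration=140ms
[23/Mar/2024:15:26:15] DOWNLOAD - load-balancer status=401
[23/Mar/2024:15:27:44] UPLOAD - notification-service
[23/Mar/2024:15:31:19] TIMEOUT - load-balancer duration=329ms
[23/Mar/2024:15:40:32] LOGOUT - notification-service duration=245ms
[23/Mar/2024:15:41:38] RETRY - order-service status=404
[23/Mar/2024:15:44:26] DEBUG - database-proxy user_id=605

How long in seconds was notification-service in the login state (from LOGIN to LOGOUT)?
1592

To calculate state duration:

1. Find LOGIN event for notification-service: 23/Mar/2024:15:14:00
2. Find LOGOUT event for notification-service: 23/Mar/2024:15:40:32
3. Calculate duration: 23/Mar/2024:15:40:32 - 23/Mar/2024:15:14:00 = 1592 seconds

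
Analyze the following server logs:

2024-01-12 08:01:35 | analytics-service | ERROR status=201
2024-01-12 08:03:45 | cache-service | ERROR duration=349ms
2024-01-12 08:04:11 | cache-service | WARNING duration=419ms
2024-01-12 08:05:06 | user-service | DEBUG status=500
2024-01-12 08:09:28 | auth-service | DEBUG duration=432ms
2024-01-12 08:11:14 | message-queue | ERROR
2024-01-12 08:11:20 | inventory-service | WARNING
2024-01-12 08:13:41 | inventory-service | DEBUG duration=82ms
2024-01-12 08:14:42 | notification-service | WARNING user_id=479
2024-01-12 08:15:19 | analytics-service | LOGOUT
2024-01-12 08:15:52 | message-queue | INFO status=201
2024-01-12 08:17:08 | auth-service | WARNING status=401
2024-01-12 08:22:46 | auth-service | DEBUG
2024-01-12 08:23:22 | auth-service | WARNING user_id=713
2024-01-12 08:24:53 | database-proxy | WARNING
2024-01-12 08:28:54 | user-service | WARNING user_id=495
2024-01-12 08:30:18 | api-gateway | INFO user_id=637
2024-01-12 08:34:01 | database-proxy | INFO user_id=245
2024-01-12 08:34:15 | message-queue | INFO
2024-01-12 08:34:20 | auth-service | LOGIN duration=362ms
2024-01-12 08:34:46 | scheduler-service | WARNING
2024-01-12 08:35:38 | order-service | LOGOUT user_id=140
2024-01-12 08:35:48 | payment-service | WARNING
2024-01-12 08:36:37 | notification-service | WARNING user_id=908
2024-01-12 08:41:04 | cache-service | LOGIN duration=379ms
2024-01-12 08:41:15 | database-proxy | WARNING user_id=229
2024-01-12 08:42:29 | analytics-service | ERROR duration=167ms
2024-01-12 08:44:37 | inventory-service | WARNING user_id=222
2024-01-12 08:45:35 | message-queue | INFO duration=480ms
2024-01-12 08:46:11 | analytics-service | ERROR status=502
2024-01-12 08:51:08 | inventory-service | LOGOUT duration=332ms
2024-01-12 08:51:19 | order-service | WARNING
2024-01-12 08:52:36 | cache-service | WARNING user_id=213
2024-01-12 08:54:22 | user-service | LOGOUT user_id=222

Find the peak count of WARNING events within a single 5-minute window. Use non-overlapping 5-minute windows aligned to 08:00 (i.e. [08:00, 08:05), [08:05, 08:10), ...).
2

To find the burst window:

1. Divide the log period into non-overlapping 5-minute windows starting at 08:00
2. Count WARNING events in each window
3. Find the window with maximum count
4. Maximum events in a window: 2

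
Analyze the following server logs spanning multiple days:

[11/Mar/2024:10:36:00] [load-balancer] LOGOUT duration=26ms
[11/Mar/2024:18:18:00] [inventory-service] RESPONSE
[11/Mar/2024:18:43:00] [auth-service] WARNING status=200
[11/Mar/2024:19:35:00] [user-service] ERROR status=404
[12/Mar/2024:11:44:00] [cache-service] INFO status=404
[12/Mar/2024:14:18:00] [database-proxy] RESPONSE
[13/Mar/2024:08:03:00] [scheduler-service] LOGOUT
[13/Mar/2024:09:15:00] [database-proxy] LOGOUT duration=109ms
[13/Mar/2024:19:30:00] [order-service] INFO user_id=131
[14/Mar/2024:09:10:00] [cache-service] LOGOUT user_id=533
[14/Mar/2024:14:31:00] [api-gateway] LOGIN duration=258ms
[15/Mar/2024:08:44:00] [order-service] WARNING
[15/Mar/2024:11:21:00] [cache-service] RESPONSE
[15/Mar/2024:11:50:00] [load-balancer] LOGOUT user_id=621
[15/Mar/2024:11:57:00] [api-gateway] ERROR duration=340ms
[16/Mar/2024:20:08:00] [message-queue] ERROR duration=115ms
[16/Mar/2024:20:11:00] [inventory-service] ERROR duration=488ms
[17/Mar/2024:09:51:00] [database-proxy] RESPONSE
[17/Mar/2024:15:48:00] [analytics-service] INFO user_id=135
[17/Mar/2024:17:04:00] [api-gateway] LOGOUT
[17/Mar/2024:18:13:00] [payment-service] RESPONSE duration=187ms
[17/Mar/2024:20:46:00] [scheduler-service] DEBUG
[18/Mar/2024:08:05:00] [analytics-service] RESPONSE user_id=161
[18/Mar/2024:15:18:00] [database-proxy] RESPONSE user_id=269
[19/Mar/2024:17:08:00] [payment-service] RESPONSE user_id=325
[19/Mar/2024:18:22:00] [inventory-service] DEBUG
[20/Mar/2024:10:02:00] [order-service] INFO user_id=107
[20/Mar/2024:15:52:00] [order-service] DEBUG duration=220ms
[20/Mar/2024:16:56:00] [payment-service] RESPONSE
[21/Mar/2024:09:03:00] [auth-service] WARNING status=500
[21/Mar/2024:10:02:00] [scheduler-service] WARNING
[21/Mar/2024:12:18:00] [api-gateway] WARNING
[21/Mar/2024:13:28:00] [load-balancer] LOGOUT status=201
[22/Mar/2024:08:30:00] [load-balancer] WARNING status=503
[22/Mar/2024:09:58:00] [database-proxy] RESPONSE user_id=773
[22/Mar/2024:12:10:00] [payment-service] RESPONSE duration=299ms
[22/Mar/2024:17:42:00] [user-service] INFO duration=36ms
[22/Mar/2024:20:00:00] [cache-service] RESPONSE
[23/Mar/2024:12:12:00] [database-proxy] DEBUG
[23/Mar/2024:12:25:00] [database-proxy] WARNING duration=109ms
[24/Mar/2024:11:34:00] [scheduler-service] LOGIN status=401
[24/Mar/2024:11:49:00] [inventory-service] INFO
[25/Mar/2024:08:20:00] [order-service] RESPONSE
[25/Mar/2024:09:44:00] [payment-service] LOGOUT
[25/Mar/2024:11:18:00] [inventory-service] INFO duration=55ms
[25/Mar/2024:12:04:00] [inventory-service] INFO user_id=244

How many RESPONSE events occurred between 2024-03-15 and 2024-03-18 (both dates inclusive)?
5

To filter by date range:

1. Date range: 2024-03-15 through 2024-03-18, both dates inclusive
2. Filter for RESPONSE events whose date falls in this range
3. Count matching events: 5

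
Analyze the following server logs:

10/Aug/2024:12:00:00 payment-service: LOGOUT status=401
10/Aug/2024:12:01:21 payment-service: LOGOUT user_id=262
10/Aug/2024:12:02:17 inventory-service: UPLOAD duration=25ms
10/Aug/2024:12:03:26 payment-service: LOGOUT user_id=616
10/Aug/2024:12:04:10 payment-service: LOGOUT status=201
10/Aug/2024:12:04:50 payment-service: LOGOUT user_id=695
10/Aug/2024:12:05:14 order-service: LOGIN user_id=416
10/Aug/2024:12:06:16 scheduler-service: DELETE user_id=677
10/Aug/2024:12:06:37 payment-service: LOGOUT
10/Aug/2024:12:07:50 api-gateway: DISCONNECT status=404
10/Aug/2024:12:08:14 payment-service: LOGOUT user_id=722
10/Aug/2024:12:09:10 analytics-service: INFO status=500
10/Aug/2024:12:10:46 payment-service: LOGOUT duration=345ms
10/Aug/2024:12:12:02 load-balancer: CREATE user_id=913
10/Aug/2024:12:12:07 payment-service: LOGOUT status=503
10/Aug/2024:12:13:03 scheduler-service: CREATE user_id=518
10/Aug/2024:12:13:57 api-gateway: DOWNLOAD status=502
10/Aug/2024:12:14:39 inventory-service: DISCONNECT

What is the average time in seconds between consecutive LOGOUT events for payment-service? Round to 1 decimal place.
90.9

To calculate average interval:

1. Find all LOGOUT events for payment-service in order
2. Calculate time gaps between consecutive events
3. Compute mean of gaps: 727 / 8 = 90.9 seconds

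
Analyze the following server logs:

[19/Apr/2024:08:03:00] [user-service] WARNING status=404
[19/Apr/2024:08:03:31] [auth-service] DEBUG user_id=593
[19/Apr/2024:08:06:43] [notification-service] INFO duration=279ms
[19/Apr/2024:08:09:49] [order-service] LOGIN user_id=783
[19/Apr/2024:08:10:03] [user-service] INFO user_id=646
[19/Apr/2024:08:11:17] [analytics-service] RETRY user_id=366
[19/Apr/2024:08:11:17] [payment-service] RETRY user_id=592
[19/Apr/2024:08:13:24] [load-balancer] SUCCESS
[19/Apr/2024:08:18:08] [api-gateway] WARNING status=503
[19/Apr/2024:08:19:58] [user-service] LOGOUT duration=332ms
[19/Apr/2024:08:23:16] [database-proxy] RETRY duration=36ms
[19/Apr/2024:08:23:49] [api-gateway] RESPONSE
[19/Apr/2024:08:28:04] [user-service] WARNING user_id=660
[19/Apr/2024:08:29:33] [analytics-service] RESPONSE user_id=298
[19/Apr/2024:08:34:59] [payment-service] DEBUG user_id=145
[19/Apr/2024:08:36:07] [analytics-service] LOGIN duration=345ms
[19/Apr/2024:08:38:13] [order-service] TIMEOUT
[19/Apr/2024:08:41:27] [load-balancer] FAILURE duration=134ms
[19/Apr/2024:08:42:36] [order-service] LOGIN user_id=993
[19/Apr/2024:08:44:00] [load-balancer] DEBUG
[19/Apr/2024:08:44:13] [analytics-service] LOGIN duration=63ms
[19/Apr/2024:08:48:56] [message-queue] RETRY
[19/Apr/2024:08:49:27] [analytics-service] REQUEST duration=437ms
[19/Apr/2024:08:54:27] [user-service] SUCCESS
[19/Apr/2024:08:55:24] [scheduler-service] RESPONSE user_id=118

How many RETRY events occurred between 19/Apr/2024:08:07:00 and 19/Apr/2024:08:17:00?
2

To count events in the time window:

1. Window boundaries: 19/Apr/2024:08:07:00 to 19/Apr/2024:08:17:00
2. Filter for RETRY events within this window
3. Count matching events: 2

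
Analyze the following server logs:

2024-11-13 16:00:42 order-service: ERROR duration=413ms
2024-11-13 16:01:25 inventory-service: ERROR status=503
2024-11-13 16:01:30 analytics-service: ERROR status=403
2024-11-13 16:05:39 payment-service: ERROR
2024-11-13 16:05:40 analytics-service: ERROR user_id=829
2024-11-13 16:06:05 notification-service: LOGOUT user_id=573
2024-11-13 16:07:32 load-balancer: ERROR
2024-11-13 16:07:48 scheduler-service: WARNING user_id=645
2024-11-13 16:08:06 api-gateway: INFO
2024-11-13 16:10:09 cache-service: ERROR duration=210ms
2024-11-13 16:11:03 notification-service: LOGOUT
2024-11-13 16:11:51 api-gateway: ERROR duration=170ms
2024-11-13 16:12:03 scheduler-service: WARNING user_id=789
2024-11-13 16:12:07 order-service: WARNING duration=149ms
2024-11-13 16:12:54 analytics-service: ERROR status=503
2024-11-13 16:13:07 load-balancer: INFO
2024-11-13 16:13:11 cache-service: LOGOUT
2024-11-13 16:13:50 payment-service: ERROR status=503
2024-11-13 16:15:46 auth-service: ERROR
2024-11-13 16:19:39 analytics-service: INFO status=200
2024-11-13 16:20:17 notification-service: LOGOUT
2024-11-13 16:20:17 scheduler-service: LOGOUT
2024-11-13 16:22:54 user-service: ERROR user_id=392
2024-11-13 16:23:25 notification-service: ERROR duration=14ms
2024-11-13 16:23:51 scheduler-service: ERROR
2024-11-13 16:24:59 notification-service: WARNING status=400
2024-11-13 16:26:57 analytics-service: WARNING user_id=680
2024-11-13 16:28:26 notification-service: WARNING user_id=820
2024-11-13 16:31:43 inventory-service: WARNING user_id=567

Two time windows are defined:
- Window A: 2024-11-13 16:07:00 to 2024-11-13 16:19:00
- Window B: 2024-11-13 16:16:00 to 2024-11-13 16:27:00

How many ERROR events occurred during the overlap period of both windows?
0

To find overlap events:

1. Window A: 2024-11-13 16:07:00 to 2024-11-13 16:19:00
2. Window B: 2024-11-13 16:16:00 to 2024-11-13 16:27:00
3. Overlap period: 2024-11-13 16:16:00 to 2024-11-13 16:19:00
4. Count ERROR events in overlap: 0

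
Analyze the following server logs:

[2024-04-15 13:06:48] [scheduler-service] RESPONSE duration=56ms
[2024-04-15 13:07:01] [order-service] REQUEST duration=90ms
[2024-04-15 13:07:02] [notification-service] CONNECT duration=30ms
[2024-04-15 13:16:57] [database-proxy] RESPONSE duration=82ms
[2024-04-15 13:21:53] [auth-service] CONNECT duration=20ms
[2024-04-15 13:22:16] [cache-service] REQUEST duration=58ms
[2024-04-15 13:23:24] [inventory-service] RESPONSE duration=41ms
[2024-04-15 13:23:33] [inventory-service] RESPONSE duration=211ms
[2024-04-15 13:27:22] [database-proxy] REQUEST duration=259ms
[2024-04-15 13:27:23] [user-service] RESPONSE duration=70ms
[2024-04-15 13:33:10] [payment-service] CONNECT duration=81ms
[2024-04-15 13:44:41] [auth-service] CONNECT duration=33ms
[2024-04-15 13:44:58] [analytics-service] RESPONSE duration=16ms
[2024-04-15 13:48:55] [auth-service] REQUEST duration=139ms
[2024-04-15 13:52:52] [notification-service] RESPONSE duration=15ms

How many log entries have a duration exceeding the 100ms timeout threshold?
3

To count timeouts:

1. Threshold: 100ms
2. Extract duration from each log entry
3. Count entries where duration > 100
4. Timeout count: 3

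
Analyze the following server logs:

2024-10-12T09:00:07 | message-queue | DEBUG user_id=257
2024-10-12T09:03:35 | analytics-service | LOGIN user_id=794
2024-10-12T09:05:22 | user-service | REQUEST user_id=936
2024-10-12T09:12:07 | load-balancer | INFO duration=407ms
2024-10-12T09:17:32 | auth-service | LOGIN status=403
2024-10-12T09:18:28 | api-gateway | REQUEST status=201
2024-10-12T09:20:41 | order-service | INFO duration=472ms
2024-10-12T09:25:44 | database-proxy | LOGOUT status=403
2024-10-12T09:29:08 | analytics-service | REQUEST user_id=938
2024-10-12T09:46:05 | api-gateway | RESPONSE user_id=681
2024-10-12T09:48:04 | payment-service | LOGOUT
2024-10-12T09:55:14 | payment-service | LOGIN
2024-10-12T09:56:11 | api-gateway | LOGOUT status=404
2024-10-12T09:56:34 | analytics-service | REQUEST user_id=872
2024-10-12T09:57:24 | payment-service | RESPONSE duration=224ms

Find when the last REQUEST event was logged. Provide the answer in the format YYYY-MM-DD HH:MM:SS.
2024-10-12 09:56:34

To find the last event:

1. Filter for all REQUEST events
2. Sort by timestamp
3. Select the last one
4. Timestamp: 2024-10-12 09:56:34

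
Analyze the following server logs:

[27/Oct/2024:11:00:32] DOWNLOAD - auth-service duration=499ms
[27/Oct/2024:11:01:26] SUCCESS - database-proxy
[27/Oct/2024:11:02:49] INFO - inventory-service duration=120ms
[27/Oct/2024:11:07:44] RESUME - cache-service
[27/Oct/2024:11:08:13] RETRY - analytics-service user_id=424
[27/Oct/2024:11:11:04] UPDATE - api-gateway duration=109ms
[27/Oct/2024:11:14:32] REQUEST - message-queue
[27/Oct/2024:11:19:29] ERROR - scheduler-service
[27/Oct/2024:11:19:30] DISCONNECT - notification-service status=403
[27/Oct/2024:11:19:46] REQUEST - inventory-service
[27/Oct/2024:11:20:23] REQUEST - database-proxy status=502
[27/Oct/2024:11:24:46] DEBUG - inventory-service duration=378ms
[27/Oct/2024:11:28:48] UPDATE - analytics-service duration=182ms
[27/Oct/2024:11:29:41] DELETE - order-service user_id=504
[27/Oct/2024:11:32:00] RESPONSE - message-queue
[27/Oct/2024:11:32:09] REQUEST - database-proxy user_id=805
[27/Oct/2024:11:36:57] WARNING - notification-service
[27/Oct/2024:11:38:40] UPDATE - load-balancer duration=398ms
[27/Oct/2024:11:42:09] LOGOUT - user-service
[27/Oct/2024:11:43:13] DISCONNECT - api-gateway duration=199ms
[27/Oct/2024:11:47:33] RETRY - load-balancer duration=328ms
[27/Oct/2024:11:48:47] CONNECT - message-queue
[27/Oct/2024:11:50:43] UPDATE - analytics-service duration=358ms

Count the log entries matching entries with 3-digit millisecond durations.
9

To find matching entries:

1. Pattern to match: entries with 3-digit millisecond durations
2. Scan each log entry for the pattern
3. Count matches: 9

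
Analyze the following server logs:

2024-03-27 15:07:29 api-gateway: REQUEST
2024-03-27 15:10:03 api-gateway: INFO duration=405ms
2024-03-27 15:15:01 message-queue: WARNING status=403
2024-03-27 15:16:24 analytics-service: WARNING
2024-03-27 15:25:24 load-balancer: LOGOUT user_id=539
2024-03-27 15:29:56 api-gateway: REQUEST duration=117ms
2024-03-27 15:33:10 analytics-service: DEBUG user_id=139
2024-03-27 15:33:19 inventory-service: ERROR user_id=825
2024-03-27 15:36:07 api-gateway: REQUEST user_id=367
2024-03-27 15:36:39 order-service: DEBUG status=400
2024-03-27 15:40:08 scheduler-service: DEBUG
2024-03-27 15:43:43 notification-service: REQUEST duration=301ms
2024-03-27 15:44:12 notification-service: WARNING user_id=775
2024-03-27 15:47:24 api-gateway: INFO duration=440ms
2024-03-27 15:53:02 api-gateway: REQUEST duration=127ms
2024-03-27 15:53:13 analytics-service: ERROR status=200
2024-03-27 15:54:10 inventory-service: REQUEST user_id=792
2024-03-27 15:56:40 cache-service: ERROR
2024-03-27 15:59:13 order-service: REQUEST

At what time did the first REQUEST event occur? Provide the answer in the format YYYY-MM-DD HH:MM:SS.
2024-03-27 15:07:29

To find the first event:

1. Filter for all REQUEST events
2. Sort by timestamp
3. Select the first one
4. Timestamp: 2024-03-27 15:07:29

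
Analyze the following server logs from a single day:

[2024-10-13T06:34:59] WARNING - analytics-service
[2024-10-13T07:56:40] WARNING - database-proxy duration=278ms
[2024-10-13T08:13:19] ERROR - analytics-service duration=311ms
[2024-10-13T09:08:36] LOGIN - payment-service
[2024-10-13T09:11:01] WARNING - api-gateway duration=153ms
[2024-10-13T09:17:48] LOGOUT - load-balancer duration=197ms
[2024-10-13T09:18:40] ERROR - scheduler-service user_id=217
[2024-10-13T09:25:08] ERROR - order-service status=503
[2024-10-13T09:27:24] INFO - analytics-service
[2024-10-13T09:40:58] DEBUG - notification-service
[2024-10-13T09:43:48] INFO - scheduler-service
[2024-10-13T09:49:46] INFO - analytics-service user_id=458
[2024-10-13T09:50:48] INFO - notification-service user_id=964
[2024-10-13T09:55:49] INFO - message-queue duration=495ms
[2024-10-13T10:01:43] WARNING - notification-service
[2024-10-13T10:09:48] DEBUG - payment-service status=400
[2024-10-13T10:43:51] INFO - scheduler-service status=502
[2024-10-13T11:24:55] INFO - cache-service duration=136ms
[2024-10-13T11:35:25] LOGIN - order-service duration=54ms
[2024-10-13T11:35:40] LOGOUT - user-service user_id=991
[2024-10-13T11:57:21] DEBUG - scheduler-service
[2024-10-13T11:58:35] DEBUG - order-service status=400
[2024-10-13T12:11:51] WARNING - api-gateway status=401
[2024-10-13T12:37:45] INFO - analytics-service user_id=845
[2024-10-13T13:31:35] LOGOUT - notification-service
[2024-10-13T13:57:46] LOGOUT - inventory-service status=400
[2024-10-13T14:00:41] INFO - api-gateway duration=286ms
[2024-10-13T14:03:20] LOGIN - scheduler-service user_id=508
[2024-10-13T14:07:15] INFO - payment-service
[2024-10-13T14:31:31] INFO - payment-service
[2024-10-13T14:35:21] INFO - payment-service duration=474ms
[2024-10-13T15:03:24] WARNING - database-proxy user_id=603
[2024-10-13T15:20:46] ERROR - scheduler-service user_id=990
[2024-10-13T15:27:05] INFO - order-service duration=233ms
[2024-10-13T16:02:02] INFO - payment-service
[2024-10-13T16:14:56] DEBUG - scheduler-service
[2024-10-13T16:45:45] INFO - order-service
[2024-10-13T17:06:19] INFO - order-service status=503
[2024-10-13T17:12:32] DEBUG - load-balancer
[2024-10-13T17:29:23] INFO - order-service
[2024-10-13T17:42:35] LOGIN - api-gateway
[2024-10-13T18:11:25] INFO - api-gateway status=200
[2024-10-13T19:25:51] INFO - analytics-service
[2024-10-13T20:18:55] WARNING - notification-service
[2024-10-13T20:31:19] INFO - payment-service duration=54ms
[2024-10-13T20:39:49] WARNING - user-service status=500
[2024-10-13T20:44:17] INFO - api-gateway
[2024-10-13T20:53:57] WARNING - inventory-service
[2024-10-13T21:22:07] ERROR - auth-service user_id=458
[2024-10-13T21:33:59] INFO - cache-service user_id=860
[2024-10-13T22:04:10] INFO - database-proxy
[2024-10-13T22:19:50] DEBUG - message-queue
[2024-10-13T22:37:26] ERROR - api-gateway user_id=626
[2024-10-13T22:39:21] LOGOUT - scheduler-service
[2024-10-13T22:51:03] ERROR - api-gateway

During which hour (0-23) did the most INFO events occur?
9

To find the peak hour:

1. Group all INFO events by hour
2. Count events in each hour
3. Find hour with maximum count
4. Peak hour: 9 (with 5 events)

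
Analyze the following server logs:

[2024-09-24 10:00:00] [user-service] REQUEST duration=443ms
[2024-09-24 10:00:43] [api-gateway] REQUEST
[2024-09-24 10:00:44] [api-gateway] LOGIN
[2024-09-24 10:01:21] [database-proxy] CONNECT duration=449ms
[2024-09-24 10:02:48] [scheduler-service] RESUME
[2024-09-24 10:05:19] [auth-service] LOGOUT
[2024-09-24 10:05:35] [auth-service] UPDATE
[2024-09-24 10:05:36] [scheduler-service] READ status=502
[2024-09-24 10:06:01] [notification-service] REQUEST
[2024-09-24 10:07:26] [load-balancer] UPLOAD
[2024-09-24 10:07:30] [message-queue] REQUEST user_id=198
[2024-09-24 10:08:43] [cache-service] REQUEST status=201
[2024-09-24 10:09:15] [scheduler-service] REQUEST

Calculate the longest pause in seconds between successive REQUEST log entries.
318

To find the longest gap:

1. Extract all REQUEST events in chronological order
2. Calculate time differences between consecutive events
3. Find the maximum difference
4. Longest gap: 318 seconds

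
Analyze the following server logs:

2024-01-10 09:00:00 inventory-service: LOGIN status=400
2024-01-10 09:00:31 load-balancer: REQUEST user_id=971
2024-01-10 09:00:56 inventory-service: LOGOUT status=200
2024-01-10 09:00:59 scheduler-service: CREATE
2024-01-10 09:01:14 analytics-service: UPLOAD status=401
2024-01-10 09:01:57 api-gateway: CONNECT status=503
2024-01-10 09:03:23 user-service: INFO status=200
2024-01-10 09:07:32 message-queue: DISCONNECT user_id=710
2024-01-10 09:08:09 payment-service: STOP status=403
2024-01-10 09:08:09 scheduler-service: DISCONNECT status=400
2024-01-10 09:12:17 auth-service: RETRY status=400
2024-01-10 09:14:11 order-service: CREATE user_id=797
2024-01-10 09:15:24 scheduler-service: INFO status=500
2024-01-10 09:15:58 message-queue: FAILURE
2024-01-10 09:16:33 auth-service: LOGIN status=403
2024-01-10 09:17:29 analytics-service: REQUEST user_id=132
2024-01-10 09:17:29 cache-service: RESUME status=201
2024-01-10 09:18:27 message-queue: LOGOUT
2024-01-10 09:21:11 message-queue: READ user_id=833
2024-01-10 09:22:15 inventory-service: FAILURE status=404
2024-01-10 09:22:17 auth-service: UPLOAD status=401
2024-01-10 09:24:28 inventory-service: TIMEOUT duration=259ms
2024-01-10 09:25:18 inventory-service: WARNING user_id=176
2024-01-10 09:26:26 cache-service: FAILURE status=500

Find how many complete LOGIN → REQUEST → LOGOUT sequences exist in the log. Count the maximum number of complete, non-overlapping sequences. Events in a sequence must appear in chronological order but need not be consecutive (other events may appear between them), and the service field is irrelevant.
2

To count sequences:

1. Look for pattern: LOGIN → REQUEST → LOGOUT
2. Greedily scan the log in chronological order, matching each sequence element in turn (ignoring service)
3. Each time the full pattern completes, increment the count and restart matching from the next event
4. Complete non-overlapping sequences found: 2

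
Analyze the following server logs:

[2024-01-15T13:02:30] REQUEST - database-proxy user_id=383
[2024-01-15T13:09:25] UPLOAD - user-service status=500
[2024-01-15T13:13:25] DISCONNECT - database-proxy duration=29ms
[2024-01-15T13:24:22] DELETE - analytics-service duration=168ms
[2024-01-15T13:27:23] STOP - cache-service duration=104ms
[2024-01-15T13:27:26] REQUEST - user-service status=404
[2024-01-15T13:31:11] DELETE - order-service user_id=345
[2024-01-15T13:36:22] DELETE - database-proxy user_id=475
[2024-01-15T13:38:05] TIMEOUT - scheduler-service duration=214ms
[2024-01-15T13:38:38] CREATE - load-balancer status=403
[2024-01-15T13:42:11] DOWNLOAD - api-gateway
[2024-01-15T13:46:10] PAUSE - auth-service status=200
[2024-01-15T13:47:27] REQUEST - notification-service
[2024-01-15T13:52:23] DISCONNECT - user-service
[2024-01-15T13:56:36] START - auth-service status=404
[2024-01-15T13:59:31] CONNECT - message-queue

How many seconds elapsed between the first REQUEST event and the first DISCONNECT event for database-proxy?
655

To find the time between events:

1. Locate the first REQUEST event for database-proxy: 2024-01-15T13:02:30
2. Locate the first DISCONNECT event for database-proxy: 2024-01-15T13:13:25
3. Calculate the difference: 2024-01-15T13:13:25 - 2024-01-15T13:02:30 = 655 seconds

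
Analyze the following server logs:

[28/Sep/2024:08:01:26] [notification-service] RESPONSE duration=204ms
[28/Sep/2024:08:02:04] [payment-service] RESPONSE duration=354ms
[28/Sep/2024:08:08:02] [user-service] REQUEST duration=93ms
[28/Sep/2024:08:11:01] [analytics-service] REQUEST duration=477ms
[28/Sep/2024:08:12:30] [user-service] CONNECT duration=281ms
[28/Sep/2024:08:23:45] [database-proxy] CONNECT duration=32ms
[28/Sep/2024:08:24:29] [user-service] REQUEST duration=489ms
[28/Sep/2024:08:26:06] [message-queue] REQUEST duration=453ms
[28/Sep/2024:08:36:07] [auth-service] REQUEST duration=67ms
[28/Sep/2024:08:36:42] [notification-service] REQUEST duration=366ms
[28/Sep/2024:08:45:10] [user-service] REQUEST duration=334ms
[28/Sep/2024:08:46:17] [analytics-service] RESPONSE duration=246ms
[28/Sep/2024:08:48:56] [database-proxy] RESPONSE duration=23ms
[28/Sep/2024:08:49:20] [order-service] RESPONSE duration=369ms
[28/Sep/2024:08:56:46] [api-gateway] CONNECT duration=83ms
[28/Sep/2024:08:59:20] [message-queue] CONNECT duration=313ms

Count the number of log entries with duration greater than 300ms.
8

To count timeouts:

1. Threshold: 300ms
2. Extract duration from each log entry
3. Count entries where duration > 300
4. Timeout count: 8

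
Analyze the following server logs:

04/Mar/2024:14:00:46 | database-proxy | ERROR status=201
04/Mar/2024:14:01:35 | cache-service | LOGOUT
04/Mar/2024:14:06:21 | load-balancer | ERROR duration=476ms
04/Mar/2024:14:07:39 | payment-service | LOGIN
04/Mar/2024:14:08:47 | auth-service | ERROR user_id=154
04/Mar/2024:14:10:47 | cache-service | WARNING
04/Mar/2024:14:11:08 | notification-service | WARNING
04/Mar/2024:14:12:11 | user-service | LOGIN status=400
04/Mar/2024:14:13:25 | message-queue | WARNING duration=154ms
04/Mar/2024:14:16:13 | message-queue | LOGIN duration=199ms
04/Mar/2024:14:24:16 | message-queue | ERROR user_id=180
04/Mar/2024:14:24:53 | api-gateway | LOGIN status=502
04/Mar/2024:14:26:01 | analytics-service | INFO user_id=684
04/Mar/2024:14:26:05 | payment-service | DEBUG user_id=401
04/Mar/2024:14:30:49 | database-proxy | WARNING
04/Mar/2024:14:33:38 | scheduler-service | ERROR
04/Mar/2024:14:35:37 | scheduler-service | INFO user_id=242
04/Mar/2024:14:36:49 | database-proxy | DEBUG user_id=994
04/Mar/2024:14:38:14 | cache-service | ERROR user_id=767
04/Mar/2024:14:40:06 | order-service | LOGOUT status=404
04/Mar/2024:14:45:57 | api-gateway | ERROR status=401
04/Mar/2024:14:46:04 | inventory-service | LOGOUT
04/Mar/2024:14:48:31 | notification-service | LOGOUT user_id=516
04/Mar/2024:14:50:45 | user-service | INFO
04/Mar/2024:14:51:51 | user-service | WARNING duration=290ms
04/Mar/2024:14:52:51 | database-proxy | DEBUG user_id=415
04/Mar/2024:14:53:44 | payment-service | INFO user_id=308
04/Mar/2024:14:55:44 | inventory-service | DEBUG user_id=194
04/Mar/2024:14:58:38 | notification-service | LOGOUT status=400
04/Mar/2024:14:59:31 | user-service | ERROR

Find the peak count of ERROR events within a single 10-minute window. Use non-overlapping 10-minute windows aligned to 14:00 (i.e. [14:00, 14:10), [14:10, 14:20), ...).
3

To find the burst window:

1. Divide the log period into non-overlapping 10-minute windows starting at 14:00
2. Count ERROR events in each window
3. Find the window with maximum count
4. Maximum events in a window: 3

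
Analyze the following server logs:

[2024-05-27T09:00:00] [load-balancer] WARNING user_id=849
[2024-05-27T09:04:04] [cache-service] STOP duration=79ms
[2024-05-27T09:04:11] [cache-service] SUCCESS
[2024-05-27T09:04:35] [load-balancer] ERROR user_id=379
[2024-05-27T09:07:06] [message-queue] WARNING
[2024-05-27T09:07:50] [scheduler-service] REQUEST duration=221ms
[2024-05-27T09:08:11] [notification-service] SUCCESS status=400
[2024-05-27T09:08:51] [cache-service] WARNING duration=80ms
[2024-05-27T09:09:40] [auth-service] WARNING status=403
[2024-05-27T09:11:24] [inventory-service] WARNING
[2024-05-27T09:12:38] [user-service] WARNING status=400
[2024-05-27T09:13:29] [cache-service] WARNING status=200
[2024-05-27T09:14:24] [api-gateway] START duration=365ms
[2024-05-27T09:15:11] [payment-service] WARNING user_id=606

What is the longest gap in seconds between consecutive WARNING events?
426

To find the longest gap:

1. Extract all WARNING events in chronological order
2. Calculate time differences between consecutive events
3. Find the maximum difference
4. Longest gap: 426 seconds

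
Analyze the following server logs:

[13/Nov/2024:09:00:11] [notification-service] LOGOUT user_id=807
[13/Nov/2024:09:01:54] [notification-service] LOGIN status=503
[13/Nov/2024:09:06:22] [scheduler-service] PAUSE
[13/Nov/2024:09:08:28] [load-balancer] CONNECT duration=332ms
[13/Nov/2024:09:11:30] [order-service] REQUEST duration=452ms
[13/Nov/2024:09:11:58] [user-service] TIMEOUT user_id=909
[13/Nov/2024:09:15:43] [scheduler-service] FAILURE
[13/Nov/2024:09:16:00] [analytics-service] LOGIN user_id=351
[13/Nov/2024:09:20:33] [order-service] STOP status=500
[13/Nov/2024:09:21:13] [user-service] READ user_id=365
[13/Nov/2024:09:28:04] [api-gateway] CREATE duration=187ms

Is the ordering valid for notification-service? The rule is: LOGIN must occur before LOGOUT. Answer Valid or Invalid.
Invalid

To validate ordering:

1. Required order: LOGIN → LOGOUT
2. Rule: LOGIN must occur before LOGOUT
3. Check actual order of events for notification-service
4. Result: Invalid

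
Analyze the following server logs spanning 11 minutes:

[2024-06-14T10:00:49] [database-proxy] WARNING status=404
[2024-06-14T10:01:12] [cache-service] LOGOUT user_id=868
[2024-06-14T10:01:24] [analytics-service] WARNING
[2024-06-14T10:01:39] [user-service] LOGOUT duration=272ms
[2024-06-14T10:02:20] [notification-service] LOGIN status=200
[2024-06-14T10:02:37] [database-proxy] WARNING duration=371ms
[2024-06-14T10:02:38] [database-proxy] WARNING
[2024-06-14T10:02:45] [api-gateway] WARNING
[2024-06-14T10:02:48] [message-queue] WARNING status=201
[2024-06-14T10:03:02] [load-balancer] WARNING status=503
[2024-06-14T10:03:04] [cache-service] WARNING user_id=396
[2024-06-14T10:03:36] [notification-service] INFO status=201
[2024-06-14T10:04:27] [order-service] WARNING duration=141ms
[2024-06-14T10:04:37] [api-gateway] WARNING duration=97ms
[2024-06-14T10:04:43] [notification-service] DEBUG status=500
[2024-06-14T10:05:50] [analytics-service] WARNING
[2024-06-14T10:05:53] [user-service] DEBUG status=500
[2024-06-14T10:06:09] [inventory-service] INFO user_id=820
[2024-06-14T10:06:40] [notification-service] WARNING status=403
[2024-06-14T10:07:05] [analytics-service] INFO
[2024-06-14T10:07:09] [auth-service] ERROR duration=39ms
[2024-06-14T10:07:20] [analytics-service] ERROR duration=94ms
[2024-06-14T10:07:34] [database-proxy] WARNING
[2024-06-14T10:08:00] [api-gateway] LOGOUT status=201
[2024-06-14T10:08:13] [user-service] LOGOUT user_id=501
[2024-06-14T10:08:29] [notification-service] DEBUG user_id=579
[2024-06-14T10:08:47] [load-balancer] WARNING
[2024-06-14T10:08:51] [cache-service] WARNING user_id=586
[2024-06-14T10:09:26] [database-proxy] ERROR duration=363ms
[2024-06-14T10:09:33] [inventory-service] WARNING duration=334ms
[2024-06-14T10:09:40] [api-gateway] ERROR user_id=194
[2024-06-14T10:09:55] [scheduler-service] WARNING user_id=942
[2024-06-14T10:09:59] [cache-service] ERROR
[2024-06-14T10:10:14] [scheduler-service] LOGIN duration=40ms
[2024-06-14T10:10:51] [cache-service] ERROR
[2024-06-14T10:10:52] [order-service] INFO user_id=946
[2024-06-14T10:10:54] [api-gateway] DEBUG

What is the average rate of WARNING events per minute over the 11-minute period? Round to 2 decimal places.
1.55

To calculate the rate:

1. Count total WARNING events: 17
2. Total time period: 11 minutes
3. Rate = 17 / 11 = 1.55 events per minute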